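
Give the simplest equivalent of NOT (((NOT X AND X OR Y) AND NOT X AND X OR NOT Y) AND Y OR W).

NOT (((NOT X AND X OR Y) AND NOT X AND X OR NOT Y) AND Y OR W)
= NOT ((NOT X AND X OR NOT Y) AND Y OR W)
= NOT (NOT Y AND Y OR W)
= NOT W

NOT W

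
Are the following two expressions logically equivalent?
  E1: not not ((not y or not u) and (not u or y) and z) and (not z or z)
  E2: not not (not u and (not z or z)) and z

E1: not not ((not y or not u) and (not u or y) and z) and (not z or z)
    = not not ((not y or not u) and (not u or y) and z)   [complement / identity]
    = not not ((not y and y or not u) and z)   [distribution]
    = (not y and y or not u) and z   [double negation]
    = not u and z   [complement / identity]
E2: not not (not u and (not z or z)) and z
    = not not not u and z   [complement / identity]
    = not u and z   [double negation]
Both reduce to not u and z, so they are equivalent.

Yes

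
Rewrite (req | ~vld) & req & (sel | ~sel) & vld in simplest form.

(req | ~vld) & req & (sel | ~sel) & vld
= (req | ~vld) & req & vld   (complement / identity)
= req & vld   (absorption)

req & vld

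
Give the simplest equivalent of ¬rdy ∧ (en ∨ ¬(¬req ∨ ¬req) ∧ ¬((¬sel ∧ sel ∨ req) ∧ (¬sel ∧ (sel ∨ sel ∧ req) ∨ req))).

¬rdy ∧ en

¬rdy ∧ (en ∨ ¬(¬req ∨ ¬req) ∧ ¬((¬sel ∧ sel ∨ req) ∧ (¬sel ∧ (sel ∨ sel ∧ req) ∨ req)))
= ¬rdy ∧ (en ∨ ¬(¬req ∨ ¬req) ∧ ¬((¬sel ∧ sel ∨ req) ∧ (¬sel ∧ sel ∨ req)))   (absorption)
= ¬rdy ∧ (en ∨ req ∧ req ∧ ¬((¬sel ∧ sel ∨ req) ∧ (¬sel ∧ sel ∨ req)))   (De Morgan)
= ¬rdy ∧ (en ∨ req ∧ ¬((¬sel ∧ sel ∨ req) ∧ (¬sel ∧ sel ∨ req)))   (idempotence)
= ¬rdy ∧ (en ∨ req ∧ ¬(¬sel ∧ sel ∨ req))   (idempotence)
= ¬rdy ∧ (en ∨ req ∧ ¬req)   (complement / identity)
= ¬rdy ∧ en   (complement / identity)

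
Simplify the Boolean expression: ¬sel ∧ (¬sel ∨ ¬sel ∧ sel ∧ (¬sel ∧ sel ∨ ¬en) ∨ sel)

¬sel

¬sel ∧ (¬sel ∨ ¬sel ∧ sel ∧ (¬sel ∧ sel ∨ ¬en) ∨ sel)
= ¬sel ∧ (¬sel ∨ ¬sel ∧ sel ∨ sel)   (absorption)
= ¬sel ∧ (¬sel ∨ sel)   (complement / identity)
= ¬sel   (complement / identity)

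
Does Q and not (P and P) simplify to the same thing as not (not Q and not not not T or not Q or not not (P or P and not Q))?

Yes

E1: Q and not (P and P)
    = Q and not P   (idempotence)
E2: not (not Q and not not not T or not Q or not not (P or P and not Q))
    = not (not Q and not not not T or not Q or not not P)   (absorption)
    = not (not Q and not T or not Q or not not P)   (double negation)
    = not (not Q or not not P)   (absorption)
    = Q and not P   (De Morgan)
Both reduce to Q and not P, so they are equivalent.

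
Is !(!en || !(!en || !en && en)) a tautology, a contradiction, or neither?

contradiction

!(!en || !(!en || !en && en))
= !(!en || !!en)   [complement / identity]
= en && !en   [De Morgan]
= false   [complement]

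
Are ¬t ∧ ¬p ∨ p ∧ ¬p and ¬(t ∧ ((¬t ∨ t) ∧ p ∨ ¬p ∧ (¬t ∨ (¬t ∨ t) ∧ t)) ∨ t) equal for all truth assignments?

No

E1: ¬t ∧ ¬p ∨ p ∧ ¬p
    = ¬t ∧ ¬p   (complement / identity)
E2: ¬(t ∧ ((¬t ∨ t) ∧ p ∨ ¬p ∧ (¬t ∨ (¬t ∨ t) ∧ t)) ∨ t)
    = ¬(t ∧ ((¬t ∨ t) ∧ p ∨ ¬p ∧ (¬t ∨ t)) ∨ t)   (complement / identity)
    = ¬(t ∧ (¬t ∨ t) ∨ t)   (distribution)
    = ¬(t ∨ t)   (complement / identity)
    = ¬t   (idempotence)
These differ: at p=1, t=0, E1 = 0 but E2 = 1.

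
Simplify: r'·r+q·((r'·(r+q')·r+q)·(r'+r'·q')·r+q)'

r'·r+q·((r'·(r+q')·r+q)·(r'+r'·q')·r+q)'
= r'·r+q·((r'·(r+q')·r+q)·r'·r+q)'   (absorption)
= q·((r'·(r+q')·r+q)·r'·r+q)'   (complement / identity)
= q·((r'·r+q)·r'·r+q)'   (absorption)
= q·(r'·r+q)'   (absorption)
= q·q'   (complement / identity)
= 0   (complement)

0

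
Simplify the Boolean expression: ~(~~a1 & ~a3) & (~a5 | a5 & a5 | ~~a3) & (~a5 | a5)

~(~~a1 & ~a3) & (~a5 | a5 & a5 | ~~a3) & (~a5 | a5)
= ~(~~a1 & ~a3) & (~a5 | a5 | ~~a3) & (~a5 | a5)   [idempotence]
= ~(~~a1 & ~a3) & (~a5 | a5 | a3) & (~a5 | a5)   [double negation]
= ~(~~a1 & ~a3) & (~a5 | a5)   [absorption]
= ~(~~a1 & ~a3)   [complement / identity]
= ~a1 | a3   [De Morgan]

~a1 | a3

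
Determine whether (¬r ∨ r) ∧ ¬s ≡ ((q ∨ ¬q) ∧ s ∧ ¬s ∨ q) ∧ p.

No

E1: (¬r ∨ r) ∧ ¬s
    = ¬s   — complement / identity
E2: ((q ∨ ¬q) ∧ s ∧ ¬s ∨ q) ∧ p
    = (s ∧ ¬s ∨ q) ∧ p   — complement / identity
    = q ∧ p   — complement / identity
These differ: at p=0, q=1, r=0, s=0, E1 = 1 but E2 = 0.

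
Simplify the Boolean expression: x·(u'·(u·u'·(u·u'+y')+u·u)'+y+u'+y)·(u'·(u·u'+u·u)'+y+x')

x·(u'·(u·u'·(u·u'+y')+u·u)'+y+u'+y)·(u'·(u·u'+u·u)'+y+x')
= x·(u'·(u·u'+u·u)'+y+u'+y)·(u'·(u·u'+u·u)'+y+x')   (absorption)
= x·(u'·(u·u'+u·u)'+y+(u'+y)·x')   (distribution)
= x·(u'·u'+y+(u'+y)·x')   (distribution)
= x·(u'+y+(u'+y)·x')   (idempotence)
= x·(u'+y)   (absorption)

x·(u'+y)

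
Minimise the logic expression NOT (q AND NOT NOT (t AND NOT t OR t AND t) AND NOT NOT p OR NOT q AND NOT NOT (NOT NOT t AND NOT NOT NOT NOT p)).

NOT (q AND NOT NOT (t AND NOT t OR t AND t) AND NOT NOT p OR NOT q AND NOT NOT (NOT NOT t AND NOT NOT NOT NOT p))
= NOT (q AND NOT NOT (t AND NOT t OR t AND t) AND NOT NOT p OR NOT q AND NOT NOT (NOT NOT t AND NOT NOT p))   — double negation
= NOT (q AND NOT NOT t AND NOT NOT p OR NOT q AND NOT NOT (NOT NOT t AND NOT NOT p))   — distribution
= NOT (q AND NOT NOT t AND NOT NOT p OR NOT q AND NOT NOT t AND NOT NOT p)   — double negation
= NOT (NOT NOT t AND NOT NOT p)   — distribution
= NOT t OR NOT p   — De Morgan

NOT t OR NOT p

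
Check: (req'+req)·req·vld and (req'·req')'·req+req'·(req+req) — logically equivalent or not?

E1: (req'+req)·req·vld
    = req·vld   — complement / identity
E2: (req'·req')'·req+req'·(req+req)
    = (req+req)·req+req'·(req+req)   — De Morgan
    = req+req   — distribution
    = req   — idempotence
These differ: at req=1, vld=0, E1 = 0 but E2 = 1.

No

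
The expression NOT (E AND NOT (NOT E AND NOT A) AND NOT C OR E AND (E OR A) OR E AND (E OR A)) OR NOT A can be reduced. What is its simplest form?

NOT (E AND NOT (NOT E AND NOT A) AND NOT C OR E AND (E OR A) OR E AND (E OR A)) OR NOT A
= NOT (E AND NOT (NOT E AND NOT A) AND NOT C OR E AND (E OR A)) OR NOT A
= NOT (E AND (E OR A) AND NOT C OR E AND (E OR A)) OR NOT A
= NOT (E AND (E OR A)) OR NOT A
= NOT E OR NOT A

NOT E OR NOT A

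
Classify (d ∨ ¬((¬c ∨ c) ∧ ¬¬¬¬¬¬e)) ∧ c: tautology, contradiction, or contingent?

(d ∨ ¬((¬c ∨ c) ∧ ¬¬¬¬¬¬e)) ∧ c
= (d ∨ ¬¬¬¬¬¬¬e) ∧ c   (complement / identity)
= (d ∨ ¬¬¬¬¬e) ∧ c   (double negation)
= (d ∨ ¬¬¬e) ∧ c   (double negation)
= (d ∨ ¬e) ∧ c   (double negation)
This depends on c, d, e, so it is not a constant.

contingent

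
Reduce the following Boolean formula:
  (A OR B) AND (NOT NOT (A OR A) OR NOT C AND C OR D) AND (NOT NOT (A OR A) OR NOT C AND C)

(A OR B) AND (NOT NOT (A OR A) OR NOT C AND C OR D) AND (NOT NOT (A OR A) OR NOT C AND C)
= (A OR B) AND (NOT NOT (A OR A) OR NOT C AND C)
= (A OR B) AND NOT NOT (A OR A)
= (A OR B) AND (A OR A)
= (A OR B) AND A
= A

A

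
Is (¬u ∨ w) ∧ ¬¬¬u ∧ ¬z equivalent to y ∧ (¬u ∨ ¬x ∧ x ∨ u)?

No

E1: (¬u ∨ w) ∧ ¬¬¬u ∧ ¬z
    = (¬u ∨ w) ∧ ¬u ∧ ¬z   (double negation)
    = ¬u ∧ ¬z   (absorption)
E2: y ∧ (¬u ∨ ¬x ∧ x ∨ u)
    = y ∧ (¬u ∨ u)   (complement / identity)
    = y   (complement / identity)
These differ: at u=1, w=0, x=0, y=1, z=1, E1 = 0 but E2 = 1.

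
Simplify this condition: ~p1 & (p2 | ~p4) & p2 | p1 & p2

p2

~p1 & (p2 | ~p4) & p2 | p1 & p2
= ~p1 & p2 | p1 & p2   — absorption
= p2   — distribution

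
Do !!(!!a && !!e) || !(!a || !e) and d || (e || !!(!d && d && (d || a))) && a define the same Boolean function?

E1: !!(!!a && !!e) || !(!a || !e)
    = !(!a || !e) || !(!a || !e)
    = !(!a || !e)
    = a && e
E2: d || (e || !!(!d && d && (d || a))) && a
    = d || (e || !d && d && (d || a)) && a
    = d || (e || !d && d) && a
    = d || e && a
These differ: at a=0, d=1, e=1, E1 = 0 but E2 = 1.

No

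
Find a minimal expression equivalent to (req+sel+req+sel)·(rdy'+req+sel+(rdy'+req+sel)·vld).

(req+sel+req+sel)·(rdy'+req+sel+(rdy'+req+sel)·vld)
= (req+sel+req+sel)·(rdy'+req+sel)   [absorption]
= (req+sel)·rdy'+req+sel   [distribution]
= req+sel   [absorption]

req+sel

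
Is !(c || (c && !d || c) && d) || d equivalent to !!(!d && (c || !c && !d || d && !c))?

E1: !(c || (c && !d || c) && d) || d
    = !(c || c && d) || d   [absorption]
    = !c || d   [absorption]
E2: !!(!d && (c || !c && !d || d && !c))
    = !!(!d && (c || !c))   [distribution]
    = !d && (c || !c)   [double negation]
    = !d   [complement / identity]
These differ: at c=1, d=1, E1 = 1 but E2 = 0.

No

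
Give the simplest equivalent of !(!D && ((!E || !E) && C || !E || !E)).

!(!D && ((!E || !E) && C || !E || !E))
= !(!D && (!E || !E))   [absorption]
= !(!D && !E)   [idempotence]
= D || E   [De Morgan]

D || E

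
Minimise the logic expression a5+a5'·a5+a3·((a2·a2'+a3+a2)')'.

a5+a5'·a5+a3·((a2·a2'+a3+a2)')'
= a5+a5'·a5+a3·((a3+a2)')'
= a5+a5'·a5+a3·(a3+a2)
= a5+a3·(a3+a2)
= a5+a3

a5+a3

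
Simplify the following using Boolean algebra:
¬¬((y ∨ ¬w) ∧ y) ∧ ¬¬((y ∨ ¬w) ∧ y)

y

¬¬((y ∨ ¬w) ∧ y) ∧ ¬¬((y ∨ ¬w) ∧ y)
= ¬¬((y ∨ ¬w) ∧ y)   (idempotence)
= ¬¬y   (absorption)
= y   (double negation)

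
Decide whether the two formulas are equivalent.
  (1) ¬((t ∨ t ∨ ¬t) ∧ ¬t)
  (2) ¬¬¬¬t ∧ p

No

E1: ¬((t ∨ t ∨ ¬t) ∧ ¬t)
    = ¬((t ∨ ¬t) ∧ ¬t)   [idempotence]
    = ¬¬t   [complement / identity]
    = t   [double negation]
E2: ¬¬¬¬t ∧ p
    = ¬¬t ∧ p   [double negation]
    = t ∧ p   [double negation]
These differ: at p=0, t=1, E1 = 1 but E2 = 0.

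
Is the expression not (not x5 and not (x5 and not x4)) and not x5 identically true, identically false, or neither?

not (not x5 and not (x5 and not x4)) and not x5
= (x5 or x5 and not x4) and not x5   (De Morgan)
= x5 and not x5   (absorption)
= False   (complement)

identically false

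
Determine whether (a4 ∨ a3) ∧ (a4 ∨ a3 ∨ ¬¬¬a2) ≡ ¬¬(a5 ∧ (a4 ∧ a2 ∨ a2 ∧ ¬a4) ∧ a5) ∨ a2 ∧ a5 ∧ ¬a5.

No

E1: (a4 ∨ a3) ∧ (a4 ∨ a3 ∨ ¬¬¬a2)
    = (a4 ∨ a3) ∧ (a4 ∨ a3 ∨ ¬a2)
    = a4 ∨ a3
E2: ¬¬(a5 ∧ (a4 ∧ a2 ∨ a2 ∧ ¬a4) ∧ a5) ∨ a2 ∧ a5 ∧ ¬a5
    = ¬¬(a5 ∧ a2 ∧ a5) ∨ a2 ∧ a5 ∧ ¬a5
    = a5 ∧ a2 ∧ a5 ∨ a2 ∧ a5 ∧ ¬a5
    = a2 ∧ a5
These differ: at a2=0, a3=1, a4=1, a5=0, E1 = 1 but E2 = 0.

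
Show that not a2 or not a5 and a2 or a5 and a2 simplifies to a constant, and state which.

True

not a2 or not a5 and a2 or a5 and a2
= not a2 or a2
= True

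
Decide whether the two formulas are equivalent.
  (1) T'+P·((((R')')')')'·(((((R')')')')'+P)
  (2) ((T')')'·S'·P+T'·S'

E1: T'+P·((((R')')')')'·(((((R')')')')'+P)
    = T'+P·((((R')')')')'   — absorption
    = T'+P·((R')')'   — double negation
    = T'+P·R'   — double negation
E2: ((T')')'·S'·P+T'·S'
    = T'·S'·P+T'·S'   — double negation
    = T'·S'   — absorption
These differ: at P=1, R=0, S=1, T=0, E1 = 1 but E2 = 0.

No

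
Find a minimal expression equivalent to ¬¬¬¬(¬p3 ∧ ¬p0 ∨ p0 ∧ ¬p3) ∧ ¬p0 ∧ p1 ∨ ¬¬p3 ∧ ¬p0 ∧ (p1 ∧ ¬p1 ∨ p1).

¬p0 ∧ p1

¬¬¬¬(¬p3 ∧ ¬p0 ∨ p0 ∧ ¬p3) ∧ ¬p0 ∧ p1 ∨ ¬¬p3 ∧ ¬p0 ∧ (p1 ∧ ¬p1 ∨ p1)
= ¬¬¬¬(¬p3 ∧ ¬p0 ∨ p0 ∧ ¬p3) ∧ ¬p0 ∧ p1 ∨ p3 ∧ ¬p0 ∧ (p1 ∧ ¬p1 ∨ p1)
= ¬¬(¬p3 ∧ ¬p0 ∨ p0 ∧ ¬p3) ∧ ¬p0 ∧ p1 ∨ p3 ∧ ¬p0 ∧ (p1 ∧ ¬p1 ∨ p1)
= ¬¬(¬p3 ∧ ¬p0 ∨ p0 ∧ ¬p3) ∧ ¬p0 ∧ p1 ∨ p3 ∧ ¬p0 ∧ p1
= ¬¬¬p3 ∧ ¬p0 ∧ p1 ∨ p3 ∧ ¬p0 ∧ p1
= ¬p3 ∧ ¬p0 ∧ p1 ∨ p3 ∧ ¬p0 ∧ p1
= ¬p0 ∧ p1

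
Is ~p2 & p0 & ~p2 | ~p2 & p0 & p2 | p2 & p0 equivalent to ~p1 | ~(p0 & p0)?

E1: ~p2 & p0 & ~p2 | ~p2 & p0 & p2 | p2 & p0
    = ~p2 & p0 | p2 & p0   (distribution)
    = p0   (distribution)
E2: ~p1 | ~(p0 & p0)
    = ~p1 | ~p0   (idempotence)
These differ: at p0=0, p1=0, p2=0, E1 = 0 but E2 = 1.

No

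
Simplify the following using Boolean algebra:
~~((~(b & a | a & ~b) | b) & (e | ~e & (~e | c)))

~a | b

~~((~(b & a | a & ~b) | b) & (e | ~e & (~e | c)))
= ~~((~(b & a | a & ~b) | b) & (e | ~e))
= (~(b & a | a & ~b) | b) & (e | ~e)
= ~(b & a | a & ~b) | b
= ~a | b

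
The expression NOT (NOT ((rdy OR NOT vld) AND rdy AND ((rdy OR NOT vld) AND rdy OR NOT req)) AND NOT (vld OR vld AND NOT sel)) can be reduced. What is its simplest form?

NOT (NOT ((rdy OR NOT vld) AND rdy AND ((rdy OR NOT vld) AND rdy OR NOT req)) AND NOT (vld OR vld AND NOT sel))
= NOT (NOT ((rdy OR NOT vld) AND rdy) AND NOT (vld OR vld AND NOT sel))   (absorption)
= NOT (NOT rdy AND NOT (vld OR vld AND NOT sel))   (absorption)
= NOT (NOT rdy AND NOT vld)   (absorption)
= rdy OR vld   (De Morgan)

rdy OR vld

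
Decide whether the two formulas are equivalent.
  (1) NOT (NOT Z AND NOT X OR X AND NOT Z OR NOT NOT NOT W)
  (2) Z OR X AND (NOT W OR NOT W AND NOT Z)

E1: NOT (NOT Z AND NOT X OR X AND NOT Z OR NOT NOT NOT W)
    = NOT (NOT Z OR NOT NOT NOT W)   [distribution]
    = Z AND NOT NOT W   [De Morgan]
    = Z AND W   [double negation]
E2: Z OR X AND (NOT W OR NOT W AND NOT Z)
    = Z OR X AND NOT W   [absorption]
These differ: at W=0, X=0, Z=1, E1 = 0 but E2 = 1.

No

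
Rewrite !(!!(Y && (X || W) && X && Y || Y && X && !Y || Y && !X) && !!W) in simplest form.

!Y || !W

!(!!(Y && (X || W) && X && Y || Y && X && !Y || Y && !X) && !!W)
= !(!!(Y && X && Y || Y && X && !Y || Y && !X) && !!W)   (absorption)
= !(Y && X && Y || Y && X && !Y || Y && !X) || !W   (De Morgan)
= !(Y && X || Y && !X) || !W   (distribution)
= !Y || !W   (distribution)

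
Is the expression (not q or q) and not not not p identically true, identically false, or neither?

(not q or q) and not not not p
= not not not p   (complement / identity)
= not p   (double negation)
This depends on p, so it is not a constant.

neither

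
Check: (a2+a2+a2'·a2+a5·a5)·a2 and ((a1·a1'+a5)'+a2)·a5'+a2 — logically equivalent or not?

No

E1: (a2+a2+a2'·a2+a5·a5)·a2
    = (a2+a2'·a2+a5·a5)·a2   — idempotence
    = (a2+a5·a5)·a2   — complement / identity
    = (a2+a5)·a2   — idempotence
    = a2   — absorption
E2: ((a1·a1'+a5)'+a2)·a5'+a2
    = (a5'+a2)·a5'+a2   — complement / identity
    = a5'+a2   — absorption
These differ: at a1=0, a2=0, a5=0, E1 = 0 but E2 = 1.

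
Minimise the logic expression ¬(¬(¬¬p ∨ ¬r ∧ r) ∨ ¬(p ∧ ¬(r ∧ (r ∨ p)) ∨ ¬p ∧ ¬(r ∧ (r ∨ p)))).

p ∧ ¬r

¬(¬(¬¬p ∨ ¬r ∧ r) ∨ ¬(p ∧ ¬(r ∧ (r ∨ p)) ∨ ¬p ∧ ¬(r ∧ (r ∨ p))))
= ¬(¬¬¬p ∨ ¬(p ∧ ¬(r ∧ (r ∨ p)) ∨ ¬p ∧ ¬(r ∧ (r ∨ p))))   — complement / identity
= ¬(¬p ∨ ¬(p ∧ ¬(r ∧ (r ∨ p)) ∨ ¬p ∧ ¬(r ∧ (r ∨ p))))   — double negation
= ¬(¬p ∨ ¬¬(r ∧ (r ∨ p)))   — distribution
= p ∧ ¬(r ∧ (r ∨ p))   — De Morgan
= p ∧ ¬r   — absorption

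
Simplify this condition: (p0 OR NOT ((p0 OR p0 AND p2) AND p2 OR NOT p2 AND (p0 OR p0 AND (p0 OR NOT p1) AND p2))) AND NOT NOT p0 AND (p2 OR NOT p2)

p0

(p0 OR NOT ((p0 OR p0 AND p2) AND p2 OR NOT p2 AND (p0 OR p0 AND (p0 OR NOT p1) AND p2))) AND NOT NOT p0 AND (p2 OR NOT p2)
= (p0 OR NOT ((p0 OR p0 AND p2) AND p2 OR NOT p2 AND (p0 OR p0 AND p2))) AND NOT NOT p0 AND (p2 OR NOT p2)   (absorption)
= (p0 OR NOT ((p0 OR p0 AND p2) AND p2 OR NOT p2 AND (p0 OR p0 AND p2))) AND NOT NOT p0   (complement / identity)
= (p0 OR NOT (p0 OR p0 AND p2)) AND NOT NOT p0   (distribution)
= (p0 OR NOT p0) AND NOT NOT p0   (absorption)
= NOT NOT p0   (complement / identity)
= p0   (double negation)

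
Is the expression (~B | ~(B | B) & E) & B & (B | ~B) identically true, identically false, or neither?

(~B | ~(B | B) & E) & B & (B | ~B)
= (~B | ~B & E) & B & (B | ~B)   (idempotence)
= ~B & B & (B | ~B)   (absorption)
= ~B & B   (complement / identity)
= 0   (complement)

identically false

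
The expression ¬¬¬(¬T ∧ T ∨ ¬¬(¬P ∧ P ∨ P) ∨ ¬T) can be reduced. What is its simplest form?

¬P ∧ T

¬¬¬(¬T ∧ T ∨ ¬¬(¬P ∧ P ∨ P) ∨ ¬T)
= ¬¬¬(¬¬(¬P ∧ P ∨ P) ∨ ¬T)
= ¬¬¬(¬¬P ∨ ¬T)
= ¬¬(¬P ∧ T)
= ¬P ∧ T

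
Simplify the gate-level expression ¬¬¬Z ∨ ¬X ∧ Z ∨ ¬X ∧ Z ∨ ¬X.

¬¬¬Z ∨ ¬X ∧ Z ∨ ¬X ∧ Z ∨ ¬X
= ¬¬¬Z ∨ ¬X ∧ Z ∨ ¬X   (idempotence)
= ¬Z ∨ ¬X ∧ Z ∨ ¬X   (double negation)
= ¬Z ∨ ¬X   (absorption)

¬Z ∨ ¬X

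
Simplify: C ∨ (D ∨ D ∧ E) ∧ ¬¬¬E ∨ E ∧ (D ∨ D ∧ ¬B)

C ∨ (D ∨ D ∧ E) ∧ ¬¬¬E ∨ E ∧ (D ∨ D ∧ ¬B)
= C ∨ (D ∨ D ∧ E) ∧ ¬E ∨ E ∧ (D ∨ D ∧ ¬B)   [double negation]
= C ∨ D ∧ ¬E ∨ E ∧ (D ∨ D ∧ ¬B)   [absorption]
= C ∨ D ∧ ¬E ∨ E ∧ D   [absorption]
= C ∨ D   [distribution]

C ∨ D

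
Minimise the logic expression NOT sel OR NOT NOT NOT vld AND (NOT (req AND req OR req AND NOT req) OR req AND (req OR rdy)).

NOT sel OR NOT NOT NOT vld AND (NOT (req AND req OR req AND NOT req) OR req AND (req OR rdy))
= NOT sel OR NOT vld AND (NOT (req AND req OR req AND NOT req) OR req AND (req OR rdy))   [double negation]
= NOT sel OR NOT vld AND (NOT req OR req AND (req OR rdy))   [distribution]
= NOT sel OR NOT vld AND (NOT req OR req)   [absorption]
= NOT sel OR NOT vld   [complement / identity]

NOT sel OR NOT vld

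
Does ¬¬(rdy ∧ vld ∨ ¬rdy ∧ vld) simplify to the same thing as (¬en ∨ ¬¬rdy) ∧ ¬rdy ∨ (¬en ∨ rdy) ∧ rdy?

No

E1: ¬¬(rdy ∧ vld ∨ ¬rdy ∧ vld)
    = rdy ∧ vld ∨ ¬rdy ∧ vld
    = vld
E2: (¬en ∨ ¬¬rdy) ∧ ¬rdy ∨ (¬en ∨ rdy) ∧ rdy
    = (¬en ∨ rdy) ∧ ¬rdy ∨ (¬en ∨ rdy) ∧ rdy
    = ¬en ∨ rdy
These differ: at en=0, rdy=0, vld=0, E1 = 0 but E2 = 1.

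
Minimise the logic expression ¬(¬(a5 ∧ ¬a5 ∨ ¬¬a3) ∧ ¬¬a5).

¬(¬(a5 ∧ ¬a5 ∨ ¬¬a3) ∧ ¬¬a5)
= a5 ∧ ¬a5 ∨ ¬¬a3 ∨ ¬a5   — De Morgan
= a5 ∧ ¬a5 ∨ a3 ∨ ¬a5   — double negation
= a3 ∨ ¬a5   — complement / identity

a3 ∨ ¬a5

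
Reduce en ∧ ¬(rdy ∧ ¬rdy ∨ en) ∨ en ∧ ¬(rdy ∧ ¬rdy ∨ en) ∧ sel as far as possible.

False

en ∧ ¬(rdy ∧ ¬rdy ∨ en) ∨ en ∧ ¬(rdy ∧ ¬rdy ∨ en) ∧ sel
= en ∧ ¬(rdy ∧ ¬rdy ∨ en)
= en ∧ ¬en
= False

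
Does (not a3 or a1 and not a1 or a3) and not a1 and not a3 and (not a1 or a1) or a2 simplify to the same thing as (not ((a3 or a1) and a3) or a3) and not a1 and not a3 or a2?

Yes

E1: (not a3 or a1 and not a1 or a3) and not a1 and not a3 and (not a1 or a1) or a2
    = (not a3 or a3) and not a1 and not a3 and (not a1 or a1) or a2   — complement / identity
    = (not a3 or a3) and not a1 and not a3 or a2   — complement / identity
    = not a1 and not a3 or a2   — complement / identity
E2: (not ((a3 or a1) and a3) or a3) and not a1 and not a3 or a2
    = (not a3 or a3) and not a1 and not a3 or a2   — absorption
    = not a1 and not a3 or a2   — complement / identity
Both reduce to not a1 and not a3 or a2, so they are equivalent.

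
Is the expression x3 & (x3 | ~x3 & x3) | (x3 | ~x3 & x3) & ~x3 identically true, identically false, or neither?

neither

x3 & (x3 | ~x3 & x3) | (x3 | ~x3 & x3) & ~x3
= x3 | ~x3 & x3
= x3
This depends on x3, so it is not a constant.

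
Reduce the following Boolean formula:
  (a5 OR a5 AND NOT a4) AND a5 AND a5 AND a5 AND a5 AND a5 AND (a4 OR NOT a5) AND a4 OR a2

a5 AND a4 OR a2

(a5 OR a5 AND NOT a4) AND a5 AND a5 AND a5 AND a5 AND a5 AND (a4 OR NOT a5) AND a4 OR a2
= a5 AND a5 AND a5 AND a5 AND a5 AND a5 AND (a4 OR NOT a5) AND a4 OR a2   (absorption)
= a5 AND a5 AND a5 AND a5 AND a5 AND a5 AND a4 OR a2   (absorption)
= a5 AND a5 AND a5 AND a4 OR a2   (idempotence)
= a5 AND a5 AND a4 OR a2   (idempotence)
= a5 AND a4 OR a2   (idempotence)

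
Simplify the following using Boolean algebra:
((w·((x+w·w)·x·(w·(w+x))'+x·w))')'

w·x

((w·((x+w·w)·x·(w·(w+x))'+x·w))')'
= ((w·((x+w·w)·x·w'+x·w))')'   [absorption]
= ((w·((x+w)·x·w'+x·w))')'   [idempotence]
= ((w·(x·w'+x·w))')'   [absorption]
= ((w·x)')'   [distribution]
= w·x   [double negation]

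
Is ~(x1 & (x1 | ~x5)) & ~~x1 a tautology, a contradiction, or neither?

~(x1 & (x1 | ~x5)) & ~~x1
= ~(x1 & (x1 | ~x5)) & x1   [double negation]
= ~x1 & x1   [absorption]
= 0   [complement]

contradiction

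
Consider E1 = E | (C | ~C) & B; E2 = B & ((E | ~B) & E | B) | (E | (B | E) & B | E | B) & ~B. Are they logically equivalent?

E1: E | (C | ~C) & B
    = E | B
E2: B & ((E | ~B) & E | B) | (E | (B | E) & B | E | B) & ~B
    = B & (E | B) | (E | (B | E) & B | E | B) & ~B
    = B & (E | B) | (E | B | E | B) & ~B
    = B & (E | B) | (E | B) & ~B
    = E | B
Both reduce to E | B, so they are equivalent.

Yes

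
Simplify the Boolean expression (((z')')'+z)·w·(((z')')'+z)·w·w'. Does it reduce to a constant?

(((z')')'+z)·w·(((z')')'+z)·w·w'
= (((z')')'+z)·w·w'   [idempotence]
= (z'+z)·w·w'   [double negation]
= w·w'   [complement / identity]
= 0   [complement]

0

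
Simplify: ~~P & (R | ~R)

~~P & (R | ~R)
= P & (R | ~R)   — double negation
= P   — complement / identity

P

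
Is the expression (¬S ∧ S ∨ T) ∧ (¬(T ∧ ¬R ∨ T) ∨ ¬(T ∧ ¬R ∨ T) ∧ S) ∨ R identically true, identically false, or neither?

(¬S ∧ S ∨ T) ∧ (¬(T ∧ ¬R ∨ T) ∨ ¬(T ∧ ¬R ∨ T) ∧ S) ∨ R
= (¬S ∧ S ∨ T) ∧ ¬(T ∧ ¬R ∨ T) ∨ R   [absorption]
= (¬S ∧ S ∨ T) ∧ ¬T ∨ R   [absorption]
= T ∧ ¬T ∨ R   [complement / identity]
= R   [complement / identity]
This depends on R, so it is not a constant.

neither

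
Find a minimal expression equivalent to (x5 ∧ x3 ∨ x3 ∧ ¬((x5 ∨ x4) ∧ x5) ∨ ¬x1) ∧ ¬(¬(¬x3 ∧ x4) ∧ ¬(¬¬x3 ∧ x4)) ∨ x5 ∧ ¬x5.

(x3 ∨ ¬x1) ∧ x4

(x5 ∧ x3 ∨ x3 ∧ ¬((x5 ∨ x4) ∧ x5) ∨ ¬x1) ∧ ¬(¬(¬x3 ∧ x4) ∧ ¬(¬¬x3 ∧ x4)) ∨ x5 ∧ ¬x5
= (x5 ∧ x3 ∨ x3 ∧ ¬((x5 ∨ x4) ∧ x5) ∨ ¬x1) ∧ ¬(¬(¬x3 ∧ x4) ∧ ¬(¬¬x3 ∧ x4))
= (x5 ∧ x3 ∨ x3 ∧ ¬((x5 ∨ x4) ∧ x5) ∨ ¬x1) ∧ (¬x3 ∧ x4 ∨ ¬¬x3 ∧ x4)
= (x5 ∧ x3 ∨ x3 ∧ ¬x5 ∨ ¬x1) ∧ (¬x3 ∧ x4 ∨ ¬¬x3 ∧ x4)
= (x5 ∧ x3 ∨ x3 ∧ ¬x5 ∨ ¬x1) ∧ (¬x3 ∧ x4 ∨ x3 ∧ x4)
= (x5 ∧ x3 ∨ x3 ∧ ¬x5 ∨ ¬x1) ∧ x4
= (x3 ∨ ¬x1) ∧ x4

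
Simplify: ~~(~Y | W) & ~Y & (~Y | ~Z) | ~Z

~Y | ~Z

~~(~Y | W) & ~Y & (~Y | ~Z) | ~Z
= (~Y | W) & ~Y & (~Y | ~Z) | ~Z   (double negation)
= ~Y & (~Y | ~Z) | ~Z   (absorption)
= ~Y | ~Z   (absorption)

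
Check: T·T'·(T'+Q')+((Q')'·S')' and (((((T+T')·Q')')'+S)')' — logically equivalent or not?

E1: T·T'·(T'+Q')+((Q')'·S')'
    = T·T'·(T'+Q')+Q'+S   — De Morgan
    = T·T'+Q'+S   — absorption
    = Q'+S   — complement / identity
E2: (((((T+T')·Q')')'+S)')'
    = ((((Q')')'+S)')'   — complement / identity
    = ((Q')')'+S   — double negation
    = Q'+S   — double negation
Both reduce to Q'+S, so they are equivalent.

Yes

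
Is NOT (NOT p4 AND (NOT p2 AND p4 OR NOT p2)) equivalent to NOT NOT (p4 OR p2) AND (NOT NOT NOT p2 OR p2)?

E1: NOT (NOT p4 AND (NOT p2 AND p4 OR NOT p2))
    = NOT (NOT p4 AND NOT p2)   (absorption)
    = p4 OR p2   (De Morgan)
E2: NOT NOT (p4 OR p2) AND (NOT NOT NOT p2 OR p2)
    = NOT NOT (p4 OR p2) AND (NOT p2 OR p2)   (double negation)
    = (p4 OR p2) AND (NOT p2 OR p2)   (double negation)
    = p4 OR p2   (complement / identity)
Both reduce to p4 OR p2, so they are equivalent.

Yes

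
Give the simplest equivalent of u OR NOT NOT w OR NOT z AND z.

u OR NOT NOT w OR NOT z AND z
= u OR NOT NOT w
= u OR w

u OR w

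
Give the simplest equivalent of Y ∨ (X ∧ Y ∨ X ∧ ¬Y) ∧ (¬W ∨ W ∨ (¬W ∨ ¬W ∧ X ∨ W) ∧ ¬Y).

Y ∨ X

Y ∨ (X ∧ Y ∨ X ∧ ¬Y) ∧ (¬W ∨ W ∨ (¬W ∨ ¬W ∧ X ∨ W) ∧ ¬Y)
= Y ∨ X ∧ (¬W ∨ W ∨ (¬W ∨ ¬W ∧ X ∨ W) ∧ ¬Y)   [distribution]
= Y ∨ X ∧ (¬W ∨ W ∨ (¬W ∨ W) ∧ ¬Y)   [absorption]
= Y ∨ X ∧ (¬W ∨ W)   [absorption]
= Y ∨ X   [complement / identity]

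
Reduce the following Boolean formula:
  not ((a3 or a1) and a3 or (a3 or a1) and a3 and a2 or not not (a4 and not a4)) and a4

not ((a3 or a1) and a3 or (a3 or a1) and a3 and a2 or not not (a4 and not a4)) and a4
= not ((a3 or a1) and a3 or (a3 or a1) and a3 and a2 or a4 and not a4) and a4   — double negation
= not ((a3 or a1) and a3 or (a3 or a1) and a3 and a2) and a4   — complement / identity
= not ((a3 or a1) and a3) and a4   — absorption
= not a3 and a4   — absorption

not a3 and a4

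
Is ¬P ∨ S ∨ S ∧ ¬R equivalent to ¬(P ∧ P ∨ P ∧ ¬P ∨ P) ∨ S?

E1: ¬P ∨ S ∨ S ∧ ¬R
    = ¬P ∨ S   (absorption)
E2: ¬(P ∧ P ∨ P ∧ ¬P ∨ P) ∨ S
    = ¬(P ∨ P) ∨ S   (distribution)
    = ¬P ∨ S   (idempotence)
Both reduce to ¬P ∨ S, so they are equivalent.

Yes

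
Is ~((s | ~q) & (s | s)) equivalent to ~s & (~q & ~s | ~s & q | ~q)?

Yes

E1: ~((s | ~q) & (s | s))
    = ~((s | ~q) & s)   [idempotence]
    = ~s   [absorption]
E2: ~s & (~q & ~s | ~s & q | ~q)
    = ~s & (~s | ~q)   [distribution]
    = ~s   [absorption]
Both reduce to ~s, so they are equivalent.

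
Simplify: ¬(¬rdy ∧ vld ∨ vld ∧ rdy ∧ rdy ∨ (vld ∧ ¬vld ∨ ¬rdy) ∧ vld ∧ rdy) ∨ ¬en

¬(¬rdy ∧ vld ∨ vld ∧ rdy ∧ rdy ∨ (vld ∧ ¬vld ∨ ¬rdy) ∧ vld ∧ rdy) ∨ ¬en
= ¬(¬rdy ∧ vld ∨ vld ∧ rdy ∧ rdy ∨ ¬rdy ∧ vld ∧ rdy) ∨ ¬en   [complement / identity]
= ¬(¬rdy ∧ vld ∨ vld ∧ rdy) ∨ ¬en   [distribution]
= ¬vld ∨ ¬en   [distribution]

¬vld ∨ ¬en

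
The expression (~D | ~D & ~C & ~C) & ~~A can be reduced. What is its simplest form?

(~D | ~D & ~C & ~C) & ~~A
= (~D | ~D & ~C) & ~~A   [idempotence]
= (~D | ~D & ~C) & A   [double negation]
= ~D & A   [absorption]

~D & A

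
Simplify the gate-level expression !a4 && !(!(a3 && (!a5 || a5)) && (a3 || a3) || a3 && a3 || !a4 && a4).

!a4 && !(!(a3 && (!a5 || a5)) && (a3 || a3) || a3 && a3 || !a4 && a4)
= !a4 && !(!a3 && (a3 || a3) || a3 && a3 || !a4 && a4)   — complement / identity
= !a4 && !(!a3 && a3 || a3 && a3 || !a4 && a4)   — idempotence
= !a4 && !(a3 || !a4 && a4)   — distribution
= !a4 && !a3   — complement / identity

!a4 && !a3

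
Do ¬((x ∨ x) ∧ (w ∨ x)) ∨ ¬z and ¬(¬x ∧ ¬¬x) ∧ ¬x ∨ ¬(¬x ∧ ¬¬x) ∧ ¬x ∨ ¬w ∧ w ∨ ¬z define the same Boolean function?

Yes

E1: ¬((x ∨ x) ∧ (w ∨ x)) ∨ ¬z
    = ¬(x ∨ x ∧ w) ∨ ¬z   (distribution)
    = ¬x ∨ ¬z   (absorption)
E2: ¬(¬x ∧ ¬¬x) ∧ ¬x ∨ ¬(¬x ∧ ¬¬x) ∧ ¬x ∨ ¬w ∧ w ∨ ¬z
    = ¬(¬x ∧ ¬¬x) ∧ ¬x ∨ ¬w ∧ w ∨ ¬z   (idempotence)
    = (x ∨ ¬x) ∧ ¬x ∨ ¬w ∧ w ∨ ¬z   (De Morgan)
    = ¬x ∨ ¬w ∧ w ∨ ¬z   (complement / identity)
    = ¬x ∨ ¬z   (complement / identity)
Both reduce to ¬x ∨ ¬z, so they are equivalent.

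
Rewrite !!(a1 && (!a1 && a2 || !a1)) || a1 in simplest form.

!!(a1 && (!a1 && a2 || !a1)) || a1
= !!(a1 && !a1) || a1
= a1 && !a1 || a1
= a1

a1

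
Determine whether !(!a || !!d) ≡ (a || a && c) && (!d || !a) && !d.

Yes

E1: !(!a || !!d)
    = a && !d   [De Morgan]
E2: (a || a && c) && (!d || !a) && !d
    = a && (!d || !a) && !d   [absorption]
    = a && !d   [absorption]
Both reduce to a && !d, so they are equivalent.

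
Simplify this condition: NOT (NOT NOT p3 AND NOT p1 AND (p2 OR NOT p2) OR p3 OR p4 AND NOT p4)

NOT p3

NOT (NOT NOT p3 AND NOT p1 AND (p2 OR NOT p2) OR p3 OR p4 AND NOT p4)
= NOT (NOT NOT p3 AND NOT p1 AND (p2 OR NOT p2) OR p3)   — complement / identity
= NOT (p3 AND NOT p1 AND (p2 OR NOT p2) OR p3)   — double negation
= NOT (p3 AND NOT p1 OR p3)   — complement / identity
= NOT p3   — absorption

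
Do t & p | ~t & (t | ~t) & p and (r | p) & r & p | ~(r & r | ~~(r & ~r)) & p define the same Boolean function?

E1: t & p | ~t & (t | ~t) & p
    = t & p | ~t & p
    = p
E2: (r | p) & r & p | ~(r & r | ~~(r & ~r)) & p
    = (r | p) & r & p | ~(r & r | r & ~r) & p
    = (r | p) & r & p | ~r & p
    = r & p | ~r & p
    = p
Both reduce to p, so they are equivalent.

Yes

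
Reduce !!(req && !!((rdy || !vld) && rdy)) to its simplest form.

req && rdy

!!(req && !!((rdy || !vld) && rdy))
= !!(req && !!rdy)
= !!(req && rdy)
= req && rdy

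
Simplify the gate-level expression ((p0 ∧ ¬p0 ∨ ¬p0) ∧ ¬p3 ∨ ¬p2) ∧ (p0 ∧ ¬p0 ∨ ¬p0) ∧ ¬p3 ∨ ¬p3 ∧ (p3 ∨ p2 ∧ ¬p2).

¬p0 ∧ ¬p3

((p0 ∧ ¬p0 ∨ ¬p0) ∧ ¬p3 ∨ ¬p2) ∧ (p0 ∧ ¬p0 ∨ ¬p0) ∧ ¬p3 ∨ ¬p3 ∧ (p3 ∨ p2 ∧ ¬p2)
= (p0 ∧ ¬p0 ∨ ¬p0) ∧ ¬p3 ∨ ¬p3 ∧ (p3 ∨ p2 ∧ ¬p2)
= (p0 ∧ ¬p0 ∨ ¬p0) ∧ ¬p3 ∨ ¬p3 ∧ p3
= (p0 ∧ ¬p0 ∨ ¬p0) ∧ ¬p3
= ¬p0 ∧ ¬p3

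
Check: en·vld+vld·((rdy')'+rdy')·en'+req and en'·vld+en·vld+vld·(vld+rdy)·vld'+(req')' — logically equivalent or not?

E1: en·vld+vld·((rdy')'+rdy')·en'+req
    = en·vld+vld·(rdy+rdy')·en'+req   (double negation)
    = en·vld+vld·en'+req   (complement / identity)
    = vld+req   (distribution)
E2: en'·vld+en·vld+vld·(vld+rdy)·vld'+(req')'
    = en'·vld+en·vld+vld·vld'+(req')'   (absorption)
    = vld+vld·vld'+(req')'   (distribution)
    = vld+(req')'   (complement / identity)
    = vld+req   (double negation)
Both reduce to vld+req, so they are equivalent.

Yes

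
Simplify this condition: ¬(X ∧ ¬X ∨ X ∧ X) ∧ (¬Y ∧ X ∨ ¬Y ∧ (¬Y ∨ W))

¬X ∧ ¬Y

¬(X ∧ ¬X ∨ X ∧ X) ∧ (¬Y ∧ X ∨ ¬Y ∧ (¬Y ∨ W))
= ¬(X ∧ ¬X ∨ X ∧ X) ∧ (¬Y ∧ X ∨ ¬Y)   (absorption)
= ¬X ∧ (¬Y ∧ X ∨ ¬Y)   (distribution)
= ¬X ∧ ¬Y   (absorption)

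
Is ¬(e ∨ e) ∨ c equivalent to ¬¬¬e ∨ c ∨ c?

Yes

E1: ¬(e ∨ e) ∨ c
    = ¬e ∨ c   [idempotence]
E2: ¬¬¬e ∨ c ∨ c
    = ¬e ∨ c ∨ c   [double negation]
    = ¬e ∨ c   [idempotence]
Both reduce to ¬e ∨ c, so they are equivalent.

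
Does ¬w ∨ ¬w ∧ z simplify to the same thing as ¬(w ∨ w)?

Yes

E1: ¬w ∨ ¬w ∧ z
    = ¬w
E2: ¬(w ∨ w)
    = ¬w
Both reduce to ¬w, so they are equivalent.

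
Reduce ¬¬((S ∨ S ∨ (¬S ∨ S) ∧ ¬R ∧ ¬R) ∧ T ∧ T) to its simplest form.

(S ∨ ¬R) ∧ T

¬¬((S ∨ S ∨ (¬S ∨ S) ∧ ¬R ∧ ¬R) ∧ T ∧ T)
= ¬¬((S ∨ S ∨ (¬S ∨ S) ∧ ¬R ∧ ¬R) ∧ T)   [idempotence]
= ¬¬((S ∨ S ∨ ¬R ∧ ¬R) ∧ T)   [complement / identity]
= ¬¬((S ∨ S ∨ ¬R) ∧ T)   [idempotence]
= (S ∨ S ∨ ¬R) ∧ T   [double negation]
= (S ∨ ¬R) ∧ T   [idempotence]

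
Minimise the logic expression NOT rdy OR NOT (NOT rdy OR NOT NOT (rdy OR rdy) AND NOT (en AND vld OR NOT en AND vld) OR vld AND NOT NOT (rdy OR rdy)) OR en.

NOT rdy OR en

NOT rdy OR NOT (NOT rdy OR NOT NOT (rdy OR rdy) AND NOT (en AND vld OR NOT en AND vld) OR vld AND NOT NOT (rdy OR rdy)) OR en
= NOT rdy OR NOT (NOT rdy OR NOT NOT (rdy OR rdy) AND NOT vld OR vld AND NOT NOT (rdy OR rdy)) OR en   — distribution
= NOT rdy OR NOT (NOT rdy OR NOT NOT (rdy OR rdy)) OR en   — distribution
= NOT rdy OR NOT (NOT rdy OR NOT NOT rdy) OR en   — idempotence
= NOT rdy OR rdy AND NOT rdy OR en   — De Morgan
= NOT rdy OR en   — complement / identity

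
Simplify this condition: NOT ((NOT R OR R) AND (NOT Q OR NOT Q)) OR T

Q OR T

NOT ((NOT R OR R) AND (NOT Q OR NOT Q)) OR T
= NOT ((NOT R OR R) AND NOT Q) OR T   (idempotence)
= NOT NOT Q OR T   (complement / identity)
= Q OR T   (double negation)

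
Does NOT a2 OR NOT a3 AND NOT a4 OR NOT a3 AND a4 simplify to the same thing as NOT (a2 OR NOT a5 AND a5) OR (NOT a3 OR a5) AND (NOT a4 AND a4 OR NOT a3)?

E1: NOT a2 OR NOT a3 AND NOT a4 OR NOT a3 AND a4
    = NOT a2 OR NOT a3
E2: NOT (a2 OR NOT a5 AND a5) OR (NOT a3 OR a5) AND (NOT a4 AND a4 OR NOT a3)
    = NOT a2 OR (NOT a3 OR a5) AND (NOT a4 AND a4 OR NOT a3)
    = NOT a2 OR (NOT a3 OR a5) AND NOT a3
    = NOT a2 OR NOT a3
Both reduce to NOT a2 OR NOT a3, so they are equivalent.

Yes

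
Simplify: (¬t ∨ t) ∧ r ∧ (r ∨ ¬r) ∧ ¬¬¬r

False

(¬t ∨ t) ∧ r ∧ (r ∨ ¬r) ∧ ¬¬¬r
= r ∧ (r ∨ ¬r) ∧ ¬¬¬r   — complement / identity
= r ∧ ¬¬¬r   — complement / identity
= r ∧ ¬r   — double negation
= False   — complement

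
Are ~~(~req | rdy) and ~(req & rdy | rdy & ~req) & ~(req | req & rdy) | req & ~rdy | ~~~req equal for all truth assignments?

E1: ~~(~req | rdy)
    = ~req | rdy
E2: ~(req & rdy | rdy & ~req) & ~(req | req & rdy) | req & ~rdy | ~~~req
    = ~rdy & ~(req | req & rdy) | req & ~rdy | ~~~req
    = ~rdy & ~req | req & ~rdy | ~~~req
    = ~rdy & ~req | req & ~rdy | ~req
    = ~rdy | ~req
These differ: at rdy=0, req=1, E1 = 0 but E2 = 1.

No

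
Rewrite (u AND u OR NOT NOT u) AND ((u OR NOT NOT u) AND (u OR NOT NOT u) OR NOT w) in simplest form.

(u AND u OR NOT NOT u) AND ((u OR NOT NOT u) AND (u OR NOT NOT u) OR NOT w)
= (u OR NOT NOT u) AND ((u OR NOT NOT u) AND (u OR NOT NOT u) OR NOT w)
= (u OR NOT NOT u) AND (u OR NOT NOT u OR NOT w)
= u OR NOT NOT u
= u OR u
= u

u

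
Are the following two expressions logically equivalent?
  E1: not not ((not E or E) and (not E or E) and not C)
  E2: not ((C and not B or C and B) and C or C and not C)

E1: not not ((not E or E) and (not E or E) and not C)
    = not not ((not E or E) and not C)   (idempotence)
    = not not not C   (complement / identity)
    = not C   (double negation)
E2: not ((C and not B or C and B) and C or C and not C)
    = not (C and C or C and not C)   (distribution)
    = not C   (distribution)
Both reduce to not C, so they are equivalent.

Yes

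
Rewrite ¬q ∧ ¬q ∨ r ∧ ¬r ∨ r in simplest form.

¬q ∨ r

¬q ∧ ¬q ∨ r ∧ ¬r ∨ r
= ¬q ∨ r ∧ ¬r ∨ r
= ¬q ∨ r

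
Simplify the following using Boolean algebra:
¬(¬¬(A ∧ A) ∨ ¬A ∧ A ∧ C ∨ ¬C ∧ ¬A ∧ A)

¬A

¬(¬¬(A ∧ A) ∨ ¬A ∧ A ∧ C ∨ ¬C ∧ ¬A ∧ A)
= ¬(A ∧ A ∨ ¬A ∧ A ∧ C ∨ ¬C ∧ ¬A ∧ A)   — double negation
= ¬(A ∧ A ∨ ¬A ∧ A)   — distribution
= ¬A   — distribution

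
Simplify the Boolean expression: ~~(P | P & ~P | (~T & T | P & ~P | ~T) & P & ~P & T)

P

~~(P | P & ~P | (~T & T | P & ~P | ~T) & P & ~P & T)
= P | P & ~P | (~T & T | P & ~P | ~T) & P & ~P & T   (double negation)
= P | P & ~P | (P & ~P | ~T) & P & ~P & T   (complement / identity)
= P | P & ~P | P & ~P & T   (absorption)
= P | P & ~P   (absorption)
= P   (complement / identity)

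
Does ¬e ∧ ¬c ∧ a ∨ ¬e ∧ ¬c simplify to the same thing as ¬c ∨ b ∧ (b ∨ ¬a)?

E1: ¬e ∧ ¬c ∧ a ∨ ¬e ∧ ¬c
    = ¬e ∧ ¬c
E2: ¬c ∨ b ∧ (b ∨ ¬a)
    = ¬c ∨ b
These differ: at a=0, b=1, c=0, e=1, E1 = 0 but E2 = 1.

No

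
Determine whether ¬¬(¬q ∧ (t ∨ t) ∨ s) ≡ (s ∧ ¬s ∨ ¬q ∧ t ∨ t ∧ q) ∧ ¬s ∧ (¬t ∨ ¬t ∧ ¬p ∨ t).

No

E1: ¬¬(¬q ∧ (t ∨ t) ∨ s)
    = ¬q ∧ (t ∨ t) ∨ s   (double negation)
    = ¬q ∧ t ∨ s   (idempotence)
E2: (s ∧ ¬s ∨ ¬q ∧ t ∨ t ∧ q) ∧ ¬s ∧ (¬t ∨ ¬t ∧ ¬p ∨ t)
    = (¬q ∧ t ∨ t ∧ q) ∧ ¬s ∧ (¬t ∨ ¬t ∧ ¬p ∨ t)   (complement / identity)
    = (¬q ∧ t ∨ t ∧ q) ∧ ¬s ∧ (¬t ∨ t)   (absorption)
    = t ∧ ¬s ∧ (¬t ∨ t)   (distribution)
    = t ∧ ¬s   (complement / identity)
These differ: at p=1, q=0, s=1, t=1, E1 = 1 but E2 = 0.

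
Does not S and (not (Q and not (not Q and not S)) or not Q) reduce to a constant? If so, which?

not S and (not (Q and not (not Q and not S)) or not Q)
= not S and (not (Q and (Q or S)) or not Q)   [De Morgan]
= not S and (not Q or not Q)   [absorption]
= not S and not Q   [idempotence]
This depends on Q, S, so it is not a constant.

no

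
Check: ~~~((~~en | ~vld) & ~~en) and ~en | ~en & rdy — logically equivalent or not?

E1: ~~~((~~en | ~vld) & ~~en)
    = ~~~~~en   [absorption]
    = ~~~en   [double negation]
    = ~en   [double negation]
E2: ~en | ~en & rdy
    = ~en   [absorption]
Both reduce to ~en, so they are equivalent.

Yes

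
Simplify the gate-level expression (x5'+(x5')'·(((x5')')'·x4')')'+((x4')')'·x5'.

x4'·x5'

(x5'+(x5')'·(((x5')')'·x4')')'+((x4')')'·x5'
= (x5'+(x5')'·((x5')'+x4))'+((x4')')'·x5'
= (x5'+(x5')')'+((x4')')'·x5'
= (x5'+(x5')')'+x4'·x5'
= x5·x5'+x4'·x5'
= x4'·x5'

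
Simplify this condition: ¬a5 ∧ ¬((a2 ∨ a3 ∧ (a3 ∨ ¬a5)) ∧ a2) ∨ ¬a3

¬a5 ∧ ¬a2 ∨ ¬a3

¬a5 ∧ ¬((a2 ∨ a3 ∧ (a3 ∨ ¬a5)) ∧ a2) ∨ ¬a3
= ¬a5 ∧ ¬((a2 ∨ a3) ∧ a2) ∨ ¬a3   [absorption]
= ¬a5 ∧ ¬a2 ∨ ¬a3   [absorption]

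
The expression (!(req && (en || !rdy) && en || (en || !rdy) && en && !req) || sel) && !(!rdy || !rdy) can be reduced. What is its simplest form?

(!(req && (en || !rdy) && en || (en || !rdy) && en && !req) || sel) && !(!rdy || !rdy)
= (!((en || !rdy) && en) || sel) && !(!rdy || !rdy)   [distribution]
= (!((en || !rdy) && en) || sel) && !!rdy   [idempotence]
= (!en || sel) && !!rdy   [absorption]
= (!en || sel) && rdy   [double negation]

(!en || sel) && rdy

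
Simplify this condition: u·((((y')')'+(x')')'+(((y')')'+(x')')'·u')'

u·((((y')')'+(x')')'+(((y')')'+(x')')'·u')'
= u·((((y')')'+(x')')')'   [absorption]
= u·(((y')')'+(x')')   [double negation]
= u·(((y')')'+x)   [double negation]
= u·(y'+x)   [double negation]

u·(y'+x)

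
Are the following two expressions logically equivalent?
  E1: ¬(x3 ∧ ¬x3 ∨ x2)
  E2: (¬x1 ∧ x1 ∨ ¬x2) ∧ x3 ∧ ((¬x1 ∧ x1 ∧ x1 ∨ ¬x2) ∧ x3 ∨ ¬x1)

E1: ¬(x3 ∧ ¬x3 ∨ x2)
    = ¬x2   (complement / identity)
E2: (¬x1 ∧ x1 ∨ ¬x2) ∧ x3 ∧ ((¬x1 ∧ x1 ∧ x1 ∨ ¬x2) ∧ x3 ∨ ¬x1)
    = (¬x1 ∧ x1 ∨ ¬x2) ∧ x3 ∧ ((¬x1 ∧ x1 ∨ ¬x2) ∧ x3 ∨ ¬x1)   (idempotence)
    = (¬x1 ∧ x1 ∨ ¬x2) ∧ x3   (absorption)
    = ¬x2 ∧ x3   (complement / identity)
These differ: at x1=0, x2=0, x3=0, E1 = 1 but E2 = 0.

No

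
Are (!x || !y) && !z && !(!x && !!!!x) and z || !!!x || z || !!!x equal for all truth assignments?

E1: (!x || !y) && !z && !(!x && !!!!x)
    = (!x || !y) && !z && !(!x && !!x)   [double negation]
    = (!x || !y) && !z && (x || !x)   [De Morgan]
    = (!x || !y) && !z   [complement / identity]
E2: z || !!!x || z || !!!x
    = z || !!!x   [idempotence]
    = z || !x   [double negation]
These differ: at x=1, y=1, z=1, E1 = 0 but E2 = 1.

No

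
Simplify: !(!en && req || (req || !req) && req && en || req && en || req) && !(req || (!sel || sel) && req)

!(!en && req || (req || !req) && req && en || req && en || req) && !(req || (!sel || sel) && req)
= !(!en && req || (req || !req) && req && en || req && en || req) && !(req || req)   — complement / identity
= !(!en && req || (req || !req) && req && en || req) && !(req || req)   — absorption
= !(!en && req || req && en || req) && !(req || req)   — complement / identity
= !(req || req) && !(req || req)   — distribution
= !(req || req)   — idempotence
= !req   — idempotence

!req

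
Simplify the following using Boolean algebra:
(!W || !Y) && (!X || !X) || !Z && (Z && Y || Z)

(!W || !Y) && !X

(!W || !Y) && (!X || !X) || !Z && (Z && Y || Z)
= (!W || !Y) && (!X || !X) || !Z && Z
= (!W || !Y) && !X || !Z && Z
= (!W || !Y) && !X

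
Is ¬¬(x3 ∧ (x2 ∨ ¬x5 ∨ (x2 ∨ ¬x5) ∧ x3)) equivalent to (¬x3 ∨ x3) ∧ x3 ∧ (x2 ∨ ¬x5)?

Yes

E1: ¬¬(x3 ∧ (x2 ∨ ¬x5 ∨ (x2 ∨ ¬x5) ∧ x3))
    = ¬¬(x3 ∧ (x2 ∨ ¬x5))   [absorption]
    = x3 ∧ (x2 ∨ ¬x5)   [double negation]
E2: (¬x3 ∨ x3) ∧ x3 ∧ (x2 ∨ ¬x5)
    = x3 ∧ (x2 ∨ ¬x5)   [complement / identity]
Both reduce to x3 ∧ (x2 ∨ ¬x5), so they are equivalent.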